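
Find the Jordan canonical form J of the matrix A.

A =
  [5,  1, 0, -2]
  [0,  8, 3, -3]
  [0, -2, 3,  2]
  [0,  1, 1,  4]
J_3(5) ⊕ J_1(5)

The characteristic polynomial is
  det(x·I − A) = x^4 - 20*x^3 + 150*x^2 - 500*x + 625 = (x - 5)^4

Eigenvalues and multiplicities (the geometric multiplicity of λ is n − rank(A − λI), which equals the number of Jordan blocks for λ):
  λ = 5: algebraic multiplicity = 4, geometric multiplicity = 2

Determining the block sizes for each eigenvalue:
  λ = 5: with am = 4 and gm = 2, the partition is not yet determined (e.g. several partitions of 4 into 2 parts exist). Let N = A − (5)·I. Computing rank(N^1) = 2, rank(N^2) = 1, rank(N^3) = 0; the number of blocks of size ≥ j is rank(N^{j−1}) − rank(N^j), giving [2, 1, 1]. So we have 1 block(s) of size 3, 1 block(s) of size 1 → block sizes [3, 1]

Assembling the blocks gives a Jordan form
J =
  [5, 1, 0, 0]
  [0, 5, 1, 0]
  [0, 0, 5, 0]
  [0, 0, 0, 5]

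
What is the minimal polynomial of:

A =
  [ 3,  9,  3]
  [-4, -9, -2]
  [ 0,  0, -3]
x^2 + 6*x + 9

The characteristic polynomial is χ_A(x) = (x + 3)^3, so the eigenvalues are known. The minimal polynomial is
  m_A(x) = Π_λ (x − λ)^{k_λ}
where k_λ is the size of the *largest* Jordan block for λ (equivalently, the smallest k with (A − λI)^k v = 0 for every generalised eigenvector v of λ).

  λ = -3: largest Jordan block has size 2, contributing (x + 3)^2

So m_A(x) = (x + 3)^2 = x^2 + 6*x + 9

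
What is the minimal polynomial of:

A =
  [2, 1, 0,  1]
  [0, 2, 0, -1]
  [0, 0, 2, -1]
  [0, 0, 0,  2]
x^3 - 6*x^2 + 12*x - 8

The characteristic polynomial is χ_A(x) = (x - 2)^4, so the eigenvalues are known. The minimal polynomial is
  m_A(x) = Π_λ (x − λ)^{k_λ}
where k_λ is the size of the *largest* Jordan block for λ (equivalently, the smallest k with (A − λI)^k v = 0 for every generalised eigenvector v of λ).

  λ = 2: largest Jordan block has size 3, contributing (x − 2)^3

So m_A(x) = (x - 2)^3 = x^3 - 6*x^2 + 12*x - 8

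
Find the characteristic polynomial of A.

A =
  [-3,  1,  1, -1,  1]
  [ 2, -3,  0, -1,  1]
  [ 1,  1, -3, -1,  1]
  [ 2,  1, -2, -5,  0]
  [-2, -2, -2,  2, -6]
x^5 + 20*x^4 + 160*x^3 + 640*x^2 + 1280*x + 1024

Expanding det(x·I − A) (e.g. by cofactor expansion or by noting that A is similar to its Jordan form J, which has the same characteristic polynomial as A) gives
  χ_A(x) = x^5 + 20*x^4 + 160*x^3 + 640*x^2 + 1280*x + 1024
which factors as (x + 4)^5. The eigenvalues (with algebraic multiplicities) are λ = -4 with multiplicity 5.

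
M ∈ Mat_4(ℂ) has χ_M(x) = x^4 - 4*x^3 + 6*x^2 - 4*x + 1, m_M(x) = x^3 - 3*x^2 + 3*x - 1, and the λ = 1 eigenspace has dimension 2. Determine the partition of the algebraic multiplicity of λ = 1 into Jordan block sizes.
Block sizes for λ = 1: [3, 1]

Step 1 — from the characteristic polynomial, algebraic multiplicity of λ = 1 is 4. From dim ker(M − (1)·I) = 2, there are exactly 2 Jordan blocks for λ = 1.
Step 2 — from the minimal polynomial, the factor (x − 1)^3 tells us the largest block for λ = 1 has size 3.
Step 3 — with total size 4, 2 blocks, and largest block 3, the block sizes (in nonincreasing order) are [3, 1].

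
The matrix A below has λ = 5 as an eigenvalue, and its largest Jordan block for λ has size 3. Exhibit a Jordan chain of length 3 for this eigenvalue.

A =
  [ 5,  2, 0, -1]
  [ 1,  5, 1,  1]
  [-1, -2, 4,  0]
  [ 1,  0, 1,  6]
A Jordan chain for λ = 5 of length 3:
v_1 = (1, 0, -1, 0)ᵀ
v_2 = (0, 1, -1, 1)ᵀ
v_3 = (1, 0, 0, 0)ᵀ

Let N = A − (5)·I. We want v_3 with N^3 v_3 = 0 but N^2 v_3 ≠ 0; then v_{j-1} := N · v_j for j = 3, …, 2.

Pick v_3 = (1, 0, 0, 0)ᵀ.
Then v_2 = N · v_3 = (0, 1, -1, 1)ᵀ.
Then v_1 = N · v_2 = (1, 0, -1, 0)ᵀ.

Sanity check: (A − (5)·I) v_1 = (0, 0, 0, 0)ᵀ = 0. ✓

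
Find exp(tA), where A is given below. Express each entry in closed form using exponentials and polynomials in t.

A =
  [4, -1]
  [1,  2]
e^{tA} =
  [t*exp(3*t) + exp(3*t), -t*exp(3*t)]
  [t*exp(3*t), -t*exp(3*t) + exp(3*t)]

Strategy: write A = P · J · P⁻¹ where J is a Jordan canonical form, so e^{tA} = P · e^{tJ} · P⁻¹, and e^{tJ} can be computed block-by-block.

A has Jordan form
J =
  [3, 1]
  [0, 3]
(up to reordering of blocks).

Per-block formulas:
  For a 2×2 Jordan block J_2(3): exp(t · J_2(3)) = e^(3t)·(I + t·N), where N is the 2×2 nilpotent shift.

After assembling e^{tJ} and conjugating by P, we get:

e^{tA} =
  [t*exp(3*t) + exp(3*t), -t*exp(3*t)]
  [t*exp(3*t), -t*exp(3*t) + exp(3*t)]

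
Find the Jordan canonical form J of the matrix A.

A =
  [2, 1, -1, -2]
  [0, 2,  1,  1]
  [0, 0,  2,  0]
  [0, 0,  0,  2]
J_3(2) ⊕ J_1(2)

The characteristic polynomial is
  det(x·I − A) = x^4 - 8*x^3 + 24*x^2 - 32*x + 16 = (x - 2)^4

Eigenvalues and multiplicities (the geometric multiplicity of λ is n − rank(A − λI), which equals the number of Jordan blocks for λ):
  λ = 2: algebraic multiplicity = 4, geometric multiplicity = 2

Determining the block sizes for each eigenvalue:
  λ = 2: with am = 4 and gm = 2, the partition is not yet determined (e.g. several partitions of 4 into 2 parts exist). Let N = A − (2)·I. Computing rank(N^1) = 2, rank(N^2) = 1, rank(N^3) = 0; the number of blocks of size ≥ j is rank(N^{j−1}) − rank(N^j), giving [2, 1, 1]. So we have 1 block(s) of size 3, 1 block(s) of size 1 → block sizes [3, 1]

Assembling the blocks gives a Jordan form
J =
  [2, 1, 0, 0]
  [0, 2, 1, 0]
  [0, 0, 2, 0]
  [0, 0, 0, 2]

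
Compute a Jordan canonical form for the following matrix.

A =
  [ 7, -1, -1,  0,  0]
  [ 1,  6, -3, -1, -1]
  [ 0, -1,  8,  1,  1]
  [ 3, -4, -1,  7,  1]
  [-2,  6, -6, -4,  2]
J_2(6) ⊕ J_2(6) ⊕ J_1(6)

The characteristic polynomial is
  det(x·I − A) = x^5 - 30*x^4 + 360*x^3 - 2160*x^2 + 6480*x - 7776 = (x - 6)^5

Eigenvalues and multiplicities (the geometric multiplicity of λ is n − rank(A − λI), which equals the number of Jordan blocks for λ):
  λ = 6: algebraic multiplicity = 5, geometric multiplicity = 3

Determining the block sizes for each eigenvalue:
  λ = 6: with am = 5 and gm = 3, the partition is not yet determined (e.g. several partitions of 5 into 3 parts exist). Let N = A − (6)·I. Computing rank(N^1) = 2, rank(N^2) = 0; the number of blocks of size ≥ j is rank(N^{j−1}) − rank(N^j), giving [3, 2]. So we have 2 block(s) of size 2, 1 block(s) of size 1 → block sizes [2, 2, 1]

Assembling the blocks gives a Jordan form
J =
  [6, 1, 0, 0, 0]
  [0, 6, 0, 0, 0]
  [0, 0, 6, 1, 0]
  [0, 0, 0, 6, 0]
  [0, 0, 0, 0, 6]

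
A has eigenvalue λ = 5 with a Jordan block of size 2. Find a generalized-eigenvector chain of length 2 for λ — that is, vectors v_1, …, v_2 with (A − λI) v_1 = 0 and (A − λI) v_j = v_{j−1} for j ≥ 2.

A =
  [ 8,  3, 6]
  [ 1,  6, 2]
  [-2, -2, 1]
A Jordan chain for λ = 5 of length 2:
v_1 = (3, 1, -2)ᵀ
v_2 = (1, 0, 0)ᵀ

Let N = A − (5)·I. We want v_2 with N^2 v_2 = 0 but N^1 v_2 ≠ 0; then v_{j-1} := N · v_j for j = 2, …, 2.

Pick v_2 = (1, 0, 0)ᵀ.
Then v_1 = N · v_2 = (3, 1, -2)ᵀ.

Sanity check: (A − (5)·I) v_1 = (0, 0, 0)ᵀ = 0. ✓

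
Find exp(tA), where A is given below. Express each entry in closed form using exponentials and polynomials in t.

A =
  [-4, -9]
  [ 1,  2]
e^{tA} =
  [-3*t*exp(-t) + exp(-t), -9*t*exp(-t)]
  [t*exp(-t), 3*t*exp(-t) + exp(-t)]

Strategy: write A = P · J · P⁻¹ where J is a Jordan canonical form, so e^{tA} = P · e^{tJ} · P⁻¹, and e^{tJ} can be computed block-by-block.

A has Jordan form
J =
  [-1,  1]
  [ 0, -1]
(up to reordering of blocks).

Per-block formulas:
  For a 2×2 Jordan block J_2(-1): exp(t · J_2(-1)) = e^(-1t)·(I + t·N), where N is the 2×2 nilpotent shift.

After assembling e^{tJ} and conjugating by P, we get:

e^{tA} =
  [-3*t*exp(-t) + exp(-t), -9*t*exp(-t)]
  [t*exp(-t), 3*t*exp(-t) + exp(-t)]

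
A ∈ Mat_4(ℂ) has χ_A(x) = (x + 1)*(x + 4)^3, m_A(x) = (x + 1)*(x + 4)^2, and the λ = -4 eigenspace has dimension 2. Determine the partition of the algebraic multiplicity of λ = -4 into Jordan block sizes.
Block sizes for λ = -4: [2, 1]

Step 1 — from the characteristic polynomial, algebraic multiplicity of λ = -4 is 3. From dim ker(A − (-4)·I) = 2, there are exactly 2 Jordan blocks for λ = -4.
Step 2 — from the minimal polynomial, the factor (x + 4)^2 tells us the largest block for λ = -4 has size 2.
Step 3 — with total size 3, 2 blocks, and largest block 2, the block sizes (in nonincreasing order) are [2, 1].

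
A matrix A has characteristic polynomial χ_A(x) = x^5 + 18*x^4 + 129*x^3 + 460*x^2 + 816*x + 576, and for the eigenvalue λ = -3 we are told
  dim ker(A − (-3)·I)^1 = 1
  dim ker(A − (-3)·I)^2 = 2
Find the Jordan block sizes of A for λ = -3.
Block sizes for λ = -3: [2]

From the dimensions of kernels of powers, the number of Jordan blocks of size at least j is d_j − d_{j−1} where d_j = dim ker(N^j) (with d_0 = 0). Computing the differences gives [1, 1].
The number of blocks of size exactly k is (#blocks of size ≥ k) − (#blocks of size ≥ k + 1), so the partition is: 1 block(s) of size 2.
In nonincreasing order the block sizes are [2].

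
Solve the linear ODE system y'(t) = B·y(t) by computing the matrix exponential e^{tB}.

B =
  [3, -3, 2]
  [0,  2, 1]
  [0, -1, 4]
e^{tB} =
  [exp(3*t), t^2*exp(3*t)/2 - 3*t*exp(3*t), -t^2*exp(3*t)/2 + 2*t*exp(3*t)]
  [0, -t*exp(3*t) + exp(3*t), t*exp(3*t)]
  [0, -t*exp(3*t), t*exp(3*t) + exp(3*t)]

Strategy: write B = P · J · P⁻¹ where J is a Jordan canonical form, so e^{tB} = P · e^{tJ} · P⁻¹, and e^{tJ} can be computed block-by-block.

B has Jordan form
J =
  [3, 1, 0]
  [0, 3, 1]
  [0, 0, 3]
(up to reordering of blocks).

Per-block formulas:
  For a 3×3 Jordan block J_3(3): exp(t · J_3(3)) = e^(3t)·(I + t·N + (t^2/2)·N^2), where N is the 3×3 nilpotent shift.

After assembling e^{tJ} and conjugating by P, we get:

e^{tB} =
  [exp(3*t), t^2*exp(3*t)/2 - 3*t*exp(3*t), -t^2*exp(3*t)/2 + 2*t*exp(3*t)]
  [0, -t*exp(3*t) + exp(3*t), t*exp(3*t)]
  [0, -t*exp(3*t), t*exp(3*t) + exp(3*t)]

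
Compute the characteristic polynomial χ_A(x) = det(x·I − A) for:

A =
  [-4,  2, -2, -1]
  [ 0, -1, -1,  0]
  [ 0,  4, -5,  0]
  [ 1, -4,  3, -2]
x^4 + 12*x^3 + 54*x^2 + 108*x + 81

Expanding det(x·I − A) (e.g. by cofactor expansion or by noting that A is similar to its Jordan form J, which has the same characteristic polynomial as A) gives
  χ_A(x) = x^4 + 12*x^3 + 54*x^2 + 108*x + 81
which factors as (x + 3)^4. The eigenvalues (with algebraic multiplicities) are λ = -3 with multiplicity 4.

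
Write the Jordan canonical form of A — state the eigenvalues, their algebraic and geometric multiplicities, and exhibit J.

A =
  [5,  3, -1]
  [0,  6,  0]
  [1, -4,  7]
J_3(6)

The characteristic polynomial is
  det(x·I − A) = x^3 - 18*x^2 + 108*x - 216 = (x - 6)^3

Eigenvalues and multiplicities (the geometric multiplicity of λ is n − rank(A − λI), which equals the number of Jordan blocks for λ):
  λ = 6: algebraic multiplicity = 3, geometric multiplicity = 1

Determining the block sizes for each eigenvalue:
  λ = 6: one block (gm = 1), so the single block has size am = 3 → block sizes [3]

Assembling the blocks gives a Jordan form
J =
  [6, 1, 0]
  [0, 6, 1]
  [0, 0, 6]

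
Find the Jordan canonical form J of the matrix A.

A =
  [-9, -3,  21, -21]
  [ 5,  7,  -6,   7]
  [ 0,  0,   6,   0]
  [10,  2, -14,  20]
J_3(6) ⊕ J_1(6)

The characteristic polynomial is
  det(x·I − A) = x^4 - 24*x^3 + 216*x^2 - 864*x + 1296 = (x - 6)^4

Eigenvalues and multiplicities (the geometric multiplicity of λ is n − rank(A − λI), which equals the number of Jordan blocks for λ):
  λ = 6: algebraic multiplicity = 4, geometric multiplicity = 2

Determining the block sizes for each eigenvalue:
  λ = 6: with am = 4 and gm = 2, the partition is not yet determined (e.g. several partitions of 4 into 2 parts exist). Let N = A − (6)·I. Computing rank(N^1) = 2, rank(N^2) = 1, rank(N^3) = 0; the number of blocks of size ≥ j is rank(N^{j−1}) − rank(N^j), giving [2, 1, 1]. So we have 1 block(s) of size 3, 1 block(s) of size 1 → block sizes [3, 1]

Assembling the blocks gives a Jordan form
J =
  [6, 1, 0, 0]
  [0, 6, 1, 0]
  [0, 0, 6, 0]
  [0, 0, 0, 6]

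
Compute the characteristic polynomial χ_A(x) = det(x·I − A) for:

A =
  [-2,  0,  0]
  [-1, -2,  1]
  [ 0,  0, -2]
x^3 + 6*x^2 + 12*x + 8

Expanding det(x·I − A) (e.g. by cofactor expansion or by noting that A is similar to its Jordan form J, which has the same characteristic polynomial as A) gives
  χ_A(x) = x^3 + 6*x^2 + 12*x + 8
which factors as (x + 2)^3. The eigenvalues (with algebraic multiplicities) are λ = -2 with multiplicity 3.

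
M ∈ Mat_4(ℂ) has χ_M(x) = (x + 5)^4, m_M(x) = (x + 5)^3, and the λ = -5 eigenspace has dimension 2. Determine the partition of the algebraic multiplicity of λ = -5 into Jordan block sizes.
Block sizes for λ = -5: [3, 1]

Step 1 — from the characteristic polynomial, algebraic multiplicity of λ = -5 is 4. From dim ker(M − (-5)·I) = 2, there are exactly 2 Jordan blocks for λ = -5.
Step 2 — from the minimal polynomial, the factor (x + 5)^3 tells us the largest block for λ = -5 has size 3.
Step 3 — with total size 4, 2 blocks, and largest block 3, the block sizes (in nonincreasing order) are [3, 1].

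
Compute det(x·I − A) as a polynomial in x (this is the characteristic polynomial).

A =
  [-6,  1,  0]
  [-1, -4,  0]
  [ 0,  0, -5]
x^3 + 15*x^2 + 75*x + 125

Expanding det(x·I − A) (e.g. by cofactor expansion or by noting that A is similar to its Jordan form J, which has the same characteristic polynomial as A) gives
  χ_A(x) = x^3 + 15*x^2 + 75*x + 125
which factors as (x + 5)^3. The eigenvalues (with algebraic multiplicities) are λ = -5 with multiplicity 3.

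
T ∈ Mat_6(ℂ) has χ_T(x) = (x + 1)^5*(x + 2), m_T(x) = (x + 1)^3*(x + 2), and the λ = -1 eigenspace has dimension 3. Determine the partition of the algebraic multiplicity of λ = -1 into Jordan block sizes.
Block sizes for λ = -1: [3, 1, 1]

Step 1 — from the characteristic polynomial, algebraic multiplicity of λ = -1 is 5. From dim ker(T − (-1)·I) = 3, there are exactly 3 Jordan blocks for λ = -1.
Step 2 — from the minimal polynomial, the factor (x + 1)^3 tells us the largest block for λ = -1 has size 3.
Step 3 — with total size 5, 3 blocks, and largest block 3, the block sizes (in nonincreasing order) are [3, 1, 1].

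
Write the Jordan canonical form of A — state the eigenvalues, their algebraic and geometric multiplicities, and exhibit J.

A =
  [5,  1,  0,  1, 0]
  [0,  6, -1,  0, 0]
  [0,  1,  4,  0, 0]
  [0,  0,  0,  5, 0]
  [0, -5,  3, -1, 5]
J_3(5) ⊕ J_2(5)

The characteristic polynomial is
  det(x·I − A) = x^5 - 25*x^4 + 250*x^3 - 1250*x^2 + 3125*x - 3125 = (x - 5)^5

Eigenvalues and multiplicities (the geometric multiplicity of λ is n − rank(A − λI), which equals the number of Jordan blocks for λ):
  λ = 5: algebraic multiplicity = 5, geometric multiplicity = 2

Determining the block sizes for each eigenvalue:
  λ = 5: with am = 5 and gm = 2, the partition is not yet determined (e.g. several partitions of 5 into 2 parts exist). Let N = A − (5)·I. Computing rank(N^1) = 3, rank(N^2) = 1, rank(N^3) = 0; the number of blocks of size ≥ j is rank(N^{j−1}) − rank(N^j), giving [2, 2, 1]. So we have 1 block(s) of size 3, 1 block(s) of size 2 → block sizes [3, 2]

Assembling the blocks gives a Jordan form
J =
  [5, 1, 0, 0, 0]
  [0, 5, 1, 0, 0]
  [0, 0, 5, 0, 0]
  [0, 0, 0, 5, 1]
  [0, 0, 0, 0, 5]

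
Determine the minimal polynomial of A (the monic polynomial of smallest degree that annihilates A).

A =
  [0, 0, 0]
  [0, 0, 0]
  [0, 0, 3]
x^2 - 3*x

The characteristic polynomial is χ_A(x) = x^2*(x - 3), so the eigenvalues are known. The minimal polynomial is
  m_A(x) = Π_λ (x − λ)^{k_λ}
where k_λ is the size of the *largest* Jordan block for λ (equivalently, the smallest k with (A − λI)^k v = 0 for every generalised eigenvector v of λ).

  λ = 0: largest Jordan block has size 1, contributing (x − 0)
  λ = 3: largest Jordan block has size 1, contributing (x − 3)

So m_A(x) = x*(x - 3) = x^2 - 3*x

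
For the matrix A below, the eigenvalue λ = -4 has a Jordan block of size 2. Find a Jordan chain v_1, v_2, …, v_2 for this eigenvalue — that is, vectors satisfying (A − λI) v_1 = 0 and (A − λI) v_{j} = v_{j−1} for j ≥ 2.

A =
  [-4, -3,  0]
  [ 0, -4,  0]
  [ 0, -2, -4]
A Jordan chain for λ = -4 of length 2:
v_1 = (-3, 0, -2)ᵀ
v_2 = (0, 1, 0)ᵀ

Let N = A − (-4)·I. We want v_2 with N^2 v_2 = 0 but N^1 v_2 ≠ 0; then v_{j-1} := N · v_j for j = 2, …, 2.

Pick v_2 = (0, 1, 0)ᵀ.
Then v_1 = N · v_2 = (-3, 0, -2)ᵀ.

Sanity check: (A − (-4)·I) v_1 = (0, 0, 0)ᵀ = 0. ✓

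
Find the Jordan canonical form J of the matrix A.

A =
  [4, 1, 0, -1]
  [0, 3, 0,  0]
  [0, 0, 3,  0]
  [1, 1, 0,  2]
J_2(3) ⊕ J_1(3) ⊕ J_1(3)

The characteristic polynomial is
  det(x·I − A) = x^4 - 12*x^3 + 54*x^2 - 108*x + 81 = (x - 3)^4

Eigenvalues and multiplicities (the geometric multiplicity of λ is n − rank(A − λI), which equals the number of Jordan blocks for λ):
  λ = 3: algebraic multiplicity = 4, geometric multiplicity = 3

Determining the block sizes for each eigenvalue:
  λ = 3: 3 blocks summing to 4 forces exactly one block of size 2 and the rest size 1 → block sizes [2, 1, 1]

Assembling the blocks gives a Jordan form
J =
  [3, 1, 0, 0]
  [0, 3, 0, 0]
  [0, 0, 3, 0]
  [0, 0, 0, 3]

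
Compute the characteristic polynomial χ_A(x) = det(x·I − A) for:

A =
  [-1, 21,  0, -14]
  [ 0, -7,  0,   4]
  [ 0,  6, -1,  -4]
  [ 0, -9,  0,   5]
x^4 + 4*x^3 + 6*x^2 + 4*x + 1

Expanding det(x·I − A) (e.g. by cofactor expansion or by noting that A is similar to its Jordan form J, which has the same characteristic polynomial as A) gives
  χ_A(x) = x^4 + 4*x^3 + 6*x^2 + 4*x + 1
which factors as (x + 1)^4. The eigenvalues (with algebraic multiplicities) are λ = -1 with multiplicity 4.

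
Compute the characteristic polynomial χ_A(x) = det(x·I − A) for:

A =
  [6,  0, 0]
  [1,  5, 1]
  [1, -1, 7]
x^3 - 18*x^2 + 108*x - 216

Expanding det(x·I − A) (e.g. by cofactor expansion or by noting that A is similar to its Jordan form J, which has the same characteristic polynomial as A) gives
  χ_A(x) = x^3 - 18*x^2 + 108*x - 216
which factors as (x - 6)^3. The eigenvalues (with algebraic multiplicities) are λ = 6 with multiplicity 3.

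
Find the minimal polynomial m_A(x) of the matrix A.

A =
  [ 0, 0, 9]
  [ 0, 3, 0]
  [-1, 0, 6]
x^2 - 6*x + 9

The characteristic polynomial is χ_A(x) = (x - 3)^3, so the eigenvalues are known. The minimal polynomial is
  m_A(x) = Π_λ (x − λ)^{k_λ}
where k_λ is the size of the *largest* Jordan block for λ (equivalently, the smallest k with (A − λI)^k v = 0 for every generalised eigenvector v of λ).

  λ = 3: largest Jordan block has size 2, contributing (x − 3)^2

So m_A(x) = (x - 3)^2 = x^2 - 6*x + 9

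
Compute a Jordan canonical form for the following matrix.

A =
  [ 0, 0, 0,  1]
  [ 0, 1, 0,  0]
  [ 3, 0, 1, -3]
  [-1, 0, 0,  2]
J_2(1) ⊕ J_1(1) ⊕ J_1(1)

The characteristic polynomial is
  det(x·I − A) = x^4 - 4*x^3 + 6*x^2 - 4*x + 1 = (x - 1)^4

Eigenvalues and multiplicities (the geometric multiplicity of λ is n − rank(A − λI), which equals the number of Jordan blocks for λ):
  λ = 1: algebraic multiplicity = 4, geometric multiplicity = 3

Determining the block sizes for each eigenvalue:
  λ = 1: 3 blocks summing to 4 forces exactly one block of size 2 and the rest size 1 → block sizes [2, 1, 1]

Assembling the blocks gives a Jordan form
J =
  [1, 1, 0, 0]
  [0, 1, 0, 0]
  [0, 0, 1, 0]
  [0, 0, 0, 1]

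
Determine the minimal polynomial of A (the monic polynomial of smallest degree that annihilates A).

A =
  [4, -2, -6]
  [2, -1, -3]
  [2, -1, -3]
x^2

The characteristic polynomial is χ_A(x) = x^3, so the eigenvalues are known. The minimal polynomial is
  m_A(x) = Π_λ (x − λ)^{k_λ}
where k_λ is the size of the *largest* Jordan block for λ (equivalently, the smallest k with (A − λI)^k v = 0 for every generalised eigenvector v of λ).

  λ = 0: largest Jordan block has size 2, contributing (x − 0)^2

So m_A(x) = x^2 = x^2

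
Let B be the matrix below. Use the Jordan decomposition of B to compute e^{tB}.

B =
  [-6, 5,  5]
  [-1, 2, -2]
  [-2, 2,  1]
e^{tB} =
  [5*t^2*exp(-t) - 5*t*exp(-t) + exp(-t), 5*t*exp(-t), -25*t^2*exp(-t)/2 + 5*t*exp(-t)]
  [3*t^2*exp(-t) - t*exp(-t), 3*t*exp(-t) + exp(-t), -15*t^2*exp(-t)/2 - 2*t*exp(-t)]
  [2*t^2*exp(-t) - 2*t*exp(-t), 2*t*exp(-t), -5*t^2*exp(-t) + 2*t*exp(-t) + exp(-t)]

Strategy: write B = P · J · P⁻¹ where J is a Jordan canonical form, so e^{tB} = P · e^{tJ} · P⁻¹, and e^{tJ} can be computed block-by-block.

B has Jordan form
J =
  [-1,  1,  0]
  [ 0, -1,  1]
  [ 0,  0, -1]
(up to reordering of blocks).

Per-block formulas:
  For a 3×3 Jordan block J_3(-1): exp(t · J_3(-1)) = e^(-1t)·(I + t·N + (t^2/2)·N^2), where N is the 3×3 nilpotent shift.

After assembling e^{tJ} and conjugating by P, we get:

e^{tB} =
  [5*t^2*exp(-t) - 5*t*exp(-t) + exp(-t), 5*t*exp(-t), -25*t^2*exp(-t)/2 + 5*t*exp(-t)]
  [3*t^2*exp(-t) - t*exp(-t), 3*t*exp(-t) + exp(-t), -15*t^2*exp(-t)/2 - 2*t*exp(-t)]
  [2*t^2*exp(-t) - 2*t*exp(-t), 2*t*exp(-t), -5*t^2*exp(-t) + 2*t*exp(-t) + exp(-t)]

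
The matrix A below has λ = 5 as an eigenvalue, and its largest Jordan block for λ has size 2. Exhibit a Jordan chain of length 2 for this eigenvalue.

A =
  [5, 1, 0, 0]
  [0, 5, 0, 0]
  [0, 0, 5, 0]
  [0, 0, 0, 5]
A Jordan chain for λ = 5 of length 2:
v_1 = (1, 0, 0, 0)ᵀ
v_2 = (0, 1, 0, 0)ᵀ

Let N = A − (5)·I. We want v_2 with N^2 v_2 = 0 but N^1 v_2 ≠ 0; then v_{j-1} := N · v_j for j = 2, …, 2.

Pick v_2 = (0, 1, 0, 0)ᵀ.
Then v_1 = N · v_2 = (1, 0, 0, 0)ᵀ.

Sanity check: (A − (5)·I) v_1 = (0, 0, 0, 0)ᵀ = 0. ✓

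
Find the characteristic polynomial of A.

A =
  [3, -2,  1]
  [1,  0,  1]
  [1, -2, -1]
x^3 - 2*x^2

Expanding det(x·I − A) (e.g. by cofactor expansion or by noting that A is similar to its Jordan form J, which has the same characteristic polynomial as A) gives
  χ_A(x) = x^3 - 2*x^2
which factors as x^2*(x - 2). The eigenvalues (with algebraic multiplicities) are λ = 0 with multiplicity 2, λ = 2 with multiplicity 1.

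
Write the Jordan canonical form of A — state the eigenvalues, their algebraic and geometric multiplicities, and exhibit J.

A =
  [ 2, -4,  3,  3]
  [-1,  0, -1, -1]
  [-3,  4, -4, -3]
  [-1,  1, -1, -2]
J_3(-1) ⊕ J_1(-1)

The characteristic polynomial is
  det(x·I − A) = x^4 + 4*x^3 + 6*x^2 + 4*x + 1 = (x + 1)^4

Eigenvalues and multiplicities (the geometric multiplicity of λ is n − rank(A − λI), which equals the number of Jordan blocks for λ):
  λ = -1: algebraic multiplicity = 4, geometric multiplicity = 2

Determining the block sizes for each eigenvalue:
  λ = -1: with am = 4 and gm = 2, the partition is not yet determined (e.g. several partitions of 4 into 2 parts exist). Let N = A − (-1)·I. Computing rank(N^1) = 2, rank(N^2) = 1, rank(N^3) = 0; the number of blocks of size ≥ j is rank(N^{j−1}) − rank(N^j), giving [2, 1, 1]. So we have 1 block(s) of size 3, 1 block(s) of size 1 → block sizes [3, 1]

Assembling the blocks gives a Jordan form
J =
  [-1,  1,  0,  0]
  [ 0, -1,  1,  0]
  [ 0,  0, -1,  0]
  [ 0,  0,  0, -1]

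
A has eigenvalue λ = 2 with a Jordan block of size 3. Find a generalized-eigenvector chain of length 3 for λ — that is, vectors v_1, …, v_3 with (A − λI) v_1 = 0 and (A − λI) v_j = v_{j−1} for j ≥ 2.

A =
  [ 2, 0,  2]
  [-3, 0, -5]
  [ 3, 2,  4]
A Jordan chain for λ = 2 of length 3:
v_1 = (6, -9, 0)ᵀ
v_2 = (0, -3, 3)ᵀ
v_3 = (1, 0, 0)ᵀ

Let N = A − (2)·I. We want v_3 with N^3 v_3 = 0 but N^2 v_3 ≠ 0; then v_{j-1} := N · v_j for j = 3, …, 2.

Pick v_3 = (1, 0, 0)ᵀ.
Then v_2 = N · v_3 = (0, -3, 3)ᵀ.
Then v_1 = N · v_2 = (6, -9, 0)ᵀ.

Sanity check: (A − (2)·I) v_1 = (0, 0, 0)ᵀ = 0. ✓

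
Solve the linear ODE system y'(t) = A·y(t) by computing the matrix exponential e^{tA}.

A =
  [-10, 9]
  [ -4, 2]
e^{tA} =
  [-6*t*exp(-4*t) + exp(-4*t), 9*t*exp(-4*t)]
  [-4*t*exp(-4*t), 6*t*exp(-4*t) + exp(-4*t)]

Strategy: write A = P · J · P⁻¹ where J is a Jordan canonical form, so e^{tA} = P · e^{tJ} · P⁻¹, and e^{tJ} can be computed block-by-block.

A has Jordan form
J =
  [-4,  1]
  [ 0, -4]
(up to reordering of blocks).

Per-block formulas:
  For a 2×2 Jordan block J_2(-4): exp(t · J_2(-4)) = e^(-4t)·(I + t·N), where N is the 2×2 nilpotent shift.

After assembling e^{tJ} and conjugating by P, we get:

e^{tA} =
  [-6*t*exp(-4*t) + exp(-4*t), 9*t*exp(-4*t)]
  [-4*t*exp(-4*t), 6*t*exp(-4*t) + exp(-4*t)]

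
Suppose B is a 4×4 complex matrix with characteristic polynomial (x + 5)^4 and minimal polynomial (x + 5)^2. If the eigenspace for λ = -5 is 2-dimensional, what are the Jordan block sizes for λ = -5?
Block sizes for λ = -5: [2, 2]

Step 1 — from the characteristic polynomial, algebraic multiplicity of λ = -5 is 4. From dim ker(B − (-5)·I) = 2, there are exactly 2 Jordan blocks for λ = -5.
Step 2 — from the minimal polynomial, the factor (x + 5)^2 tells us the largest block for λ = -5 has size 2.
Step 3 — with total size 4, 2 blocks, and largest block 2, the block sizes (in nonincreasing order) are [2, 2].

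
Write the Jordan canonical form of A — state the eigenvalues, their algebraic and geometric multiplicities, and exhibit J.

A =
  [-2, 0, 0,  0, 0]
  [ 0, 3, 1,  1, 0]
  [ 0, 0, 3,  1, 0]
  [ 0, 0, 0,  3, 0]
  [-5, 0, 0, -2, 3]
J_1(-2) ⊕ J_3(3) ⊕ J_1(3)

The characteristic polynomial is
  det(x·I − A) = x^5 - 10*x^4 + 30*x^3 - 135*x + 162 = (x - 3)^4*(x + 2)

Eigenvalues and multiplicities (the geometric multiplicity of λ is n − rank(A − λI), which equals the number of Jordan blocks for λ):
  λ = -2: algebraic multiplicity = 1, geometric multiplicity = 1
  λ = 3: algebraic multiplicity = 4, geometric multiplicity = 2

Determining the block sizes for each eigenvalue:
  λ = -2: one block (gm = 1), so the single block has size am = 1 → block sizes [1]
  λ = 3: with am = 4 and gm = 2, the partition is not yet determined (e.g. several partitions of 4 into 2 parts exist). Let N = A − (3)·I. Computing rank(N^1) = 3, rank(N^2) = 2, rank(N^3) = 1; the number of blocks of size ≥ j is rank(N^{j−1}) − rank(N^j), giving [2, 1, 1]. So we have 1 block(s) of size 3, 1 block(s) of size 1 → block sizes [3, 1]

Assembling the blocks gives a Jordan form
J =
  [-2, 0, 0, 0, 0]
  [ 0, 3, 1, 0, 0]
  [ 0, 0, 3, 1, 0]
  [ 0, 0, 0, 3, 0]
  [ 0, 0, 0, 0, 3]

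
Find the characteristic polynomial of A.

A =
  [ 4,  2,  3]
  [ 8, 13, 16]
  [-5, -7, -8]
x^3 - 9*x^2 + 27*x - 27

Expanding det(x·I − A) (e.g. by cofactor expansion or by noting that A is similar to its Jordan form J, which has the same characteristic polynomial as A) gives
  χ_A(x) = x^3 - 9*x^2 + 27*x - 27
which factors as (x - 3)^3. The eigenvalues (with algebraic multiplicities) are λ = 3 with multiplicity 3.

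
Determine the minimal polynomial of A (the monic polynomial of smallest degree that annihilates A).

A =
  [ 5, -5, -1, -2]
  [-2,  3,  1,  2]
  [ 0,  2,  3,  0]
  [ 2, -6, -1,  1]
x^3 - 9*x^2 + 27*x - 27

The characteristic polynomial is χ_A(x) = (x - 3)^4, so the eigenvalues are known. The minimal polynomial is
  m_A(x) = Π_λ (x − λ)^{k_λ}
where k_λ is the size of the *largest* Jordan block for λ (equivalently, the smallest k with (A − λI)^k v = 0 for every generalised eigenvector v of λ).

  λ = 3: largest Jordan block has size 3, contributing (x − 3)^3

So m_A(x) = (x - 3)^3 = x^3 - 9*x^2 + 27*x - 27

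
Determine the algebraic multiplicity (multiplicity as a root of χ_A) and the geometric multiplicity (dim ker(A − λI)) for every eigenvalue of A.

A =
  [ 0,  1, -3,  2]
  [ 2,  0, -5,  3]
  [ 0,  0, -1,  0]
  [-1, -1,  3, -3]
λ = -1: alg = 4, geom = 2

Step 1 — factor the characteristic polynomial to read off the algebraic multiplicities:
  χ_A(x) = (x + 1)^4

Step 2 — compute geometric multiplicities via the rank-nullity identity g(λ) = n − rank(A − λI):
  rank(A − (-1)·I) = 2, so dim ker(A − (-1)·I) = n − 2 = 2

Summary:
  λ = -1: algebraic multiplicity = 4, geometric multiplicity = 2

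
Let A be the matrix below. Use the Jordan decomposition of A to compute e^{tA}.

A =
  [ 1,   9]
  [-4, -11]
e^{tA} =
  [6*t*exp(-5*t) + exp(-5*t), 9*t*exp(-5*t)]
  [-4*t*exp(-5*t), -6*t*exp(-5*t) + exp(-5*t)]

Strategy: write A = P · J · P⁻¹ where J is a Jordan canonical form, so e^{tA} = P · e^{tJ} · P⁻¹, and e^{tJ} can be computed block-by-block.

A has Jordan form
J =
  [-5,  1]
  [ 0, -5]
(up to reordering of blocks).

Per-block formulas:
  For a 2×2 Jordan block J_2(-5): exp(t · J_2(-5)) = e^(-5t)·(I + t·N), where N is the 2×2 nilpotent shift.

After assembling e^{tJ} and conjugating by P, we get:

e^{tA} =
  [6*t*exp(-5*t) + exp(-5*t), 9*t*exp(-5*t)]
  [-4*t*exp(-5*t), -6*t*exp(-5*t) + exp(-5*t)]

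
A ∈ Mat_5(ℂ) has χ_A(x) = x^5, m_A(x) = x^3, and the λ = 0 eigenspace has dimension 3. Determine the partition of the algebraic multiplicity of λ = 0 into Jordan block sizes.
Block sizes for λ = 0: [3, 1, 1]

Step 1 — from the characteristic polynomial, algebraic multiplicity of λ = 0 is 5. From dim ker(A − (0)·I) = 3, there are exactly 3 Jordan blocks for λ = 0.
Step 2 — from the minimal polynomial, the factor (x − 0)^3 tells us the largest block for λ = 0 has size 3.
Step 3 — with total size 5, 3 blocks, and largest block 3, the block sizes (in nonincreasing order) are [3, 1, 1].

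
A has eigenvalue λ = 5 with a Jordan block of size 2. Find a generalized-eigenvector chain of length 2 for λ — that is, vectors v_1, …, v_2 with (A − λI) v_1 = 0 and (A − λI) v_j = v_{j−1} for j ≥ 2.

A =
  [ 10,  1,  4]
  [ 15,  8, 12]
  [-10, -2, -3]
A Jordan chain for λ = 5 of length 2:
v_1 = (5, 15, -10)ᵀ
v_2 = (1, 0, 0)ᵀ

Let N = A − (5)·I. We want v_2 with N^2 v_2 = 0 but N^1 v_2 ≠ 0; then v_{j-1} := N · v_j for j = 2, …, 2.

Pick v_2 = (1, 0, 0)ᵀ.
Then v_1 = N · v_2 = (5, 15, -10)ᵀ.

Sanity check: (A − (5)·I) v_1 = (0, 0, 0)ᵀ = 0. ✓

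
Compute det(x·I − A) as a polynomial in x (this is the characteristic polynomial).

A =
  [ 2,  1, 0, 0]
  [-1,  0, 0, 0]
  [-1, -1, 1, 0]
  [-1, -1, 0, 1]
x^4 - 4*x^3 + 6*x^2 - 4*x + 1

Expanding det(x·I − A) (e.g. by cofactor expansion or by noting that A is similar to its Jordan form J, which has the same characteristic polynomial as A) gives
  χ_A(x) = x^4 - 4*x^3 + 6*x^2 - 4*x + 1
which factors as (x - 1)^4. The eigenvalues (with algebraic multiplicities) are λ = 1 with multiplicity 4.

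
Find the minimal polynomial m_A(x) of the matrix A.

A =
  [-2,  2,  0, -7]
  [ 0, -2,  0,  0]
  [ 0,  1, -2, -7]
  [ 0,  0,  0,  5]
x^3 - x^2 - 16*x - 20

The characteristic polynomial is χ_A(x) = (x - 5)*(x + 2)^3, so the eigenvalues are known. The minimal polynomial is
  m_A(x) = Π_λ (x − λ)^{k_λ}
where k_λ is the size of the *largest* Jordan block for λ (equivalently, the smallest k with (A − λI)^k v = 0 for every generalised eigenvector v of λ).

  λ = -2: largest Jordan block has size 2, contributing (x + 2)^2
  λ = 5: largest Jordan block has size 1, contributing (x − 5)

So m_A(x) = (x - 5)*(x + 2)^2 = x^3 - x^2 - 16*x - 20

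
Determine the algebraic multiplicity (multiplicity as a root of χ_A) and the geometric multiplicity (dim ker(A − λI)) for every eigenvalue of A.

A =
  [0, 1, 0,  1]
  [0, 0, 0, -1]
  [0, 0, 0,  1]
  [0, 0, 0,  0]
λ = 0: alg = 4, geom = 2

Step 1 — factor the characteristic polynomial to read off the algebraic multiplicities:
  χ_A(x) = x^4

Step 2 — compute geometric multiplicities via the rank-nullity identity g(λ) = n − rank(A − λI):
  rank(A − (0)·I) = 2, so dim ker(A − (0)·I) = n − 2 = 2

Summary:
  λ = 0: algebraic multiplicity = 4, geometric multiplicity = 2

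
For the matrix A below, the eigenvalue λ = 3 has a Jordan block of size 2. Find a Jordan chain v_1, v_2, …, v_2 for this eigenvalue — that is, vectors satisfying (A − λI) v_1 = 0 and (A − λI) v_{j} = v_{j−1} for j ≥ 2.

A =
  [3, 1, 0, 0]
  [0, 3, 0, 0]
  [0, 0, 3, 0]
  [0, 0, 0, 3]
A Jordan chain for λ = 3 of length 2:
v_1 = (1, 0, 0, 0)ᵀ
v_2 = (0, 1, 0, 0)ᵀ

Let N = A − (3)·I. We want v_2 with N^2 v_2 = 0 but N^1 v_2 ≠ 0; then v_{j-1} := N · v_j for j = 2, …, 2.

Pick v_2 = (0, 1, 0, 0)ᵀ.
Then v_1 = N · v_2 = (1, 0, 0, 0)ᵀ.

Sanity check: (A − (3)·I) v_1 = (0, 0, 0, 0)ᵀ = 0. ✓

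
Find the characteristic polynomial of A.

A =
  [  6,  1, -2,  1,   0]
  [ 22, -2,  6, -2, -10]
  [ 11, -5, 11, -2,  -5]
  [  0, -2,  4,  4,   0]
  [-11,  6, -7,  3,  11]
x^5 - 30*x^4 + 360*x^3 - 2160*x^2 + 6480*x - 7776

Expanding det(x·I − A) (e.g. by cofactor expansion or by noting that A is similar to its Jordan form J, which has the same characteristic polynomial as A) gives
  χ_A(x) = x^5 - 30*x^4 + 360*x^3 - 2160*x^2 + 6480*x - 7776
which factors as (x - 6)^5. The eigenvalues (with algebraic multiplicities) are λ = 6 with multiplicity 5.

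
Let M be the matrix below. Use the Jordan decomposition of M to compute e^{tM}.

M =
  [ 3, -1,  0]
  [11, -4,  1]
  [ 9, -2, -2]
e^{tM} =
  [5*t^2*exp(-t)/2 + 4*t*exp(-t) + exp(-t), -t^2*exp(-t)/2 - t*exp(-t), -t^2*exp(-t)/2]
  [10*t^2*exp(-t) + 11*t*exp(-t), -2*t^2*exp(-t) - 3*t*exp(-t) + exp(-t), -2*t^2*exp(-t) + t*exp(-t)]
  [5*t^2*exp(-t)/2 + 9*t*exp(-t), -t^2*exp(-t)/2 - 2*t*exp(-t), -t^2*exp(-t)/2 - t*exp(-t) + exp(-t)]

Strategy: write M = P · J · P⁻¹ where J is a Jordan canonical form, so e^{tM} = P · e^{tJ} · P⁻¹, and e^{tJ} can be computed block-by-block.

M has Jordan form
J =
  [-1,  1,  0]
  [ 0, -1,  1]
  [ 0,  0, -1]
(up to reordering of blocks).

Per-block formulas:
  For a 3×3 Jordan block J_3(-1): exp(t · J_3(-1)) = e^(-1t)·(I + t·N + (t^2/2)·N^2), where N is the 3×3 nilpotent shift.

After assembling e^{tJ} and conjugating by P, we get:

e^{tM} =
  [5*t^2*exp(-t)/2 + 4*t*exp(-t) + exp(-t), -t^2*exp(-t)/2 - t*exp(-t), -t^2*exp(-t)/2]
  [10*t^2*exp(-t) + 11*t*exp(-t), -2*t^2*exp(-t) - 3*t*exp(-t) + exp(-t), -2*t^2*exp(-t) + t*exp(-t)]
  [5*t^2*exp(-t)/2 + 9*t*exp(-t), -t^2*exp(-t)/2 - 2*t*exp(-t), -t^2*exp(-t)/2 - t*exp(-t) + exp(-t)]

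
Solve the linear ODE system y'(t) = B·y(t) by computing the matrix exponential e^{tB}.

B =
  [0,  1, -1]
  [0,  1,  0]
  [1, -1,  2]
e^{tB} =
  [-t*exp(t) + exp(t), t*exp(t), -t*exp(t)]
  [0, exp(t), 0]
  [t*exp(t), -t*exp(t), t*exp(t) + exp(t)]

Strategy: write B = P · J · P⁻¹ where J is a Jordan canonical form, so e^{tB} = P · e^{tJ} · P⁻¹, and e^{tJ} can be computed block-by-block.

B has Jordan form
J =
  [1, 1, 0]
  [0, 1, 0]
  [0, 0, 1]
(up to reordering of blocks).

Per-block formulas:
  For a 1×1 block at λ = 1: exp(t · [1]) = [e^(1t)].
  For a 2×2 Jordan block J_2(1): exp(t · J_2(1)) = e^(1t)·(I + t·N), where N is the 2×2 nilpotent shift.

After assembling e^{tJ} and conjugating by P, we get:

e^{tB} =
  [-t*exp(t) + exp(t), t*exp(t), -t*exp(t)]
  [0, exp(t), 0]
  [t*exp(t), -t*exp(t), t*exp(t) + exp(t)]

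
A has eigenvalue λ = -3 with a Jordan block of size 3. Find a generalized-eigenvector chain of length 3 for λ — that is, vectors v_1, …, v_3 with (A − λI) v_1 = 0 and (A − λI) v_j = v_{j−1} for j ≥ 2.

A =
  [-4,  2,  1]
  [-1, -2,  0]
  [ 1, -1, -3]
A Jordan chain for λ = -3 of length 3:
v_1 = (-1, -1, 1)ᵀ
v_2 = (2, 1, -1)ᵀ
v_3 = (0, 1, 0)ᵀ

Let N = A − (-3)·I. We want v_3 with N^3 v_3 = 0 but N^2 v_3 ≠ 0; then v_{j-1} := N · v_j for j = 3, …, 2.

Pick v_3 = (0, 1, 0)ᵀ.
Then v_2 = N · v_3 = (2, 1, -1)ᵀ.
Then v_1 = N · v_2 = (-1, -1, 1)ᵀ.

Sanity check: (A − (-3)·I) v_1 = (0, 0, 0)ᵀ = 0. ✓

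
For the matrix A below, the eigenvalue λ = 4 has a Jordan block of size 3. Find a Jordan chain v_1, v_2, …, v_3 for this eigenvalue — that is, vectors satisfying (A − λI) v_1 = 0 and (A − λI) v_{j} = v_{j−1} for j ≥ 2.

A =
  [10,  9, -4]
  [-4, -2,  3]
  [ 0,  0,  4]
A Jordan chain for λ = 4 of length 3:
v_1 = (3, -2, 0)ᵀ
v_2 = (-4, 3, 0)ᵀ
v_3 = (0, 0, 1)ᵀ

Let N = A − (4)·I. We want v_3 with N^3 v_3 = 0 but N^2 v_3 ≠ 0; then v_{j-1} := N · v_j for j = 3, …, 2.

Pick v_3 = (0, 0, 1)ᵀ.
Then v_2 = N · v_3 = (-4, 3, 0)ᵀ.
Then v_1 = N · v_2 = (3, -2, 0)ᵀ.

Sanity check: (A − (4)·I) v_1 = (0, 0, 0)ᵀ = 0. ✓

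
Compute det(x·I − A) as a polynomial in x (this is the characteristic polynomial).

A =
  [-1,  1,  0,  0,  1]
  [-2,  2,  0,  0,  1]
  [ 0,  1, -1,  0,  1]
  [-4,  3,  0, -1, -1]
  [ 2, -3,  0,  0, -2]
x^5 + 3*x^4 + 2*x^3 - 2*x^2 - 3*x - 1

Expanding det(x·I − A) (e.g. by cofactor expansion or by noting that A is similar to its Jordan form J, which has the same characteristic polynomial as A) gives
  χ_A(x) = x^5 + 3*x^4 + 2*x^3 - 2*x^2 - 3*x - 1
which factors as (x - 1)*(x + 1)^4. The eigenvalues (with algebraic multiplicities) are λ = -1 with multiplicity 4, λ = 1 with multiplicity 1.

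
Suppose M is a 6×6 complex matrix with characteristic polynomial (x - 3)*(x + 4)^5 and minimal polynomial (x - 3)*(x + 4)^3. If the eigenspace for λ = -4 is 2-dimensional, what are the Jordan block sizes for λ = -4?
Block sizes for λ = -4: [3, 2]

Step 1 — from the characteristic polynomial, algebraic multiplicity of λ = -4 is 5. From dim ker(M − (-4)·I) = 2, there are exactly 2 Jordan blocks for λ = -4.
Step 2 — from the minimal polynomial, the factor (x + 4)^3 tells us the largest block for λ = -4 has size 3.
Step 3 — with total size 5, 2 blocks, and largest block 3, the block sizes (in nonincreasing order) are [3, 2].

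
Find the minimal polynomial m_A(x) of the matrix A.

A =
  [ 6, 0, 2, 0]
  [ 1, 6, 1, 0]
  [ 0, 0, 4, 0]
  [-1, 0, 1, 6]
x^3 - 16*x^2 + 84*x - 144

The characteristic polynomial is χ_A(x) = (x - 6)^3*(x - 4), so the eigenvalues are known. The minimal polynomial is
  m_A(x) = Π_λ (x − λ)^{k_λ}
where k_λ is the size of the *largest* Jordan block for λ (equivalently, the smallest k with (A − λI)^k v = 0 for every generalised eigenvector v of λ).

  λ = 4: largest Jordan block has size 1, contributing (x − 4)
  λ = 6: largest Jordan block has size 2, contributing (x − 6)^2

So m_A(x) = (x - 6)^2*(x - 4) = x^3 - 16*x^2 + 84*x - 144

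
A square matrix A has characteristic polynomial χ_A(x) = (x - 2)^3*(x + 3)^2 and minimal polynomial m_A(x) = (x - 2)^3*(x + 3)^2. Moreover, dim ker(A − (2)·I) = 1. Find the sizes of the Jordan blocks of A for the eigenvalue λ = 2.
Block sizes for λ = 2: [3]

Step 1 — from the characteristic polynomial, algebraic multiplicity of λ = 2 is 3. From dim ker(A − (2)·I) = 1, there are exactly 1 Jordan blocks for λ = 2.
Step 2 — from the minimal polynomial, the factor (x − 2)^3 tells us the largest block for λ = 2 has size 3.
Step 3 — with total size 3, 1 blocks, and largest block 3, the block sizes (in nonincreasing order) are [3].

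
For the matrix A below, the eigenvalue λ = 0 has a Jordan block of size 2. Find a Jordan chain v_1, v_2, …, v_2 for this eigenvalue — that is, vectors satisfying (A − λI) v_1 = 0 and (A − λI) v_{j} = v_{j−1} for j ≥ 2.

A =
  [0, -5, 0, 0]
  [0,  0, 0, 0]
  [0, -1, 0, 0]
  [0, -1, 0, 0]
A Jordan chain for λ = 0 of length 2:
v_1 = (-5, 0, -1, -1)ᵀ
v_2 = (0, 1, 0, 0)ᵀ

Let N = A − (0)·I. We want v_2 with N^2 v_2 = 0 but N^1 v_2 ≠ 0; then v_{j-1} := N · v_j for j = 2, …, 2.

Pick v_2 = (0, 1, 0, 0)ᵀ.
Then v_1 = N · v_2 = (-5, 0, -1, -1)ᵀ.

Sanity check: (A − (0)·I) v_1 = (0, 0, 0, 0)ᵀ = 0. ✓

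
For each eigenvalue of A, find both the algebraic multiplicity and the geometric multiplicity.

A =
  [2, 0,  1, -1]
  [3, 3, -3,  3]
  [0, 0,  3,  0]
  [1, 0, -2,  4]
λ = 3: alg = 4, geom = 2

Step 1 — factor the characteristic polynomial to read off the algebraic multiplicities:
  χ_A(x) = (x - 3)^4

Step 2 — compute geometric multiplicities via the rank-nullity identity g(λ) = n − rank(A − λI):
  rank(A − (3)·I) = 2, so dim ker(A − (3)·I) = n − 2 = 2

Summary:
  λ = 3: algebraic multiplicity = 4, geometric multiplicity = 2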